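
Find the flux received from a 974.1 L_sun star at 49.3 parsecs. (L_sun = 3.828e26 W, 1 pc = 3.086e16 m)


F = L / (4*pi*d^2) = 3.729e+29 / (4*pi*(1.521e+18)^2) = 1.282e-08

1.282e-08 W/m^2


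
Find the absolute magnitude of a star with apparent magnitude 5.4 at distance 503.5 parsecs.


M = m - 5*log10(d) + 5 = 5.4 - 5*log10(503.5) + 5 = -3.11

-3.11


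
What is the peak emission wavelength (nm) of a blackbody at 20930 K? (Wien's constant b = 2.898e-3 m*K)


lam_max = b / T = 2.898e-3 / 20930 = 1.385e-07 m = 138.4615 nm

138.4615 nm


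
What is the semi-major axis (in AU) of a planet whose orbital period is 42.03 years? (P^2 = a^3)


a = P^(2/3) = 42.03^(2/3) = 12.0885

12.0885 AU


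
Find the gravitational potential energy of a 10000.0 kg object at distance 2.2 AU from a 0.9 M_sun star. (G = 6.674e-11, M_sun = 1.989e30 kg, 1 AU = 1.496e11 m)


M = 0.9 * 1.989e30 kg = 1.7901e+30 kg; r = 2.2 AU * 1.496e11 m/AU = 3.2912e+11 m. U = -GM*m/r = -(6.674e-11 * 1.7901e+30 * 10000.0) / 3.2912e+11 = -3.630e+12

-3.630e+12 J


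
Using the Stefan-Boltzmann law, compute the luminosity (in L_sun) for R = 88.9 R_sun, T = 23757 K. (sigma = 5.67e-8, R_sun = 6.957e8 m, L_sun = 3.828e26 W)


R = 88.9 * 6.957e8 m = 6.184773e+10 m. L = 4*pi*R^2*sigma*T^4 = 4*pi*(6.184773e+10)^2 * 5.67e-8 * 23757^4 = 8.681741336e+32 W. L/L_sun = 8.681741336e+32 / 3.828e26 = 2.268e+06

2.268e+06 L_sun


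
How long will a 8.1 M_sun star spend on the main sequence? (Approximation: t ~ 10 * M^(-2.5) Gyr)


t = 10 * M^(-2.5) = 10 * 8.1^(-2.5) = 0.0536

0.0536 Gyr


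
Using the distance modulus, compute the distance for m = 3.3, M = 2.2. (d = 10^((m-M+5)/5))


d = 10^((m - M + 5)/5) = 10^((3.3 - 2.2 + 5)/5) = 16.5959

16.5959 pc


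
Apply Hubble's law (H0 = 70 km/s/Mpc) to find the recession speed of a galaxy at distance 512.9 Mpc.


v = H0 * d = 70 * 512.9 = 35903.0

35903.0 km/s


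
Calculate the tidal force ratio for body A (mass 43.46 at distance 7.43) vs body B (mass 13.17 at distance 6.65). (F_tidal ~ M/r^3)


Ratio = (M1/r1^3) / (M2/r2^3) = (43.46/7.43^3) / (13.17/6.65^3) = 2.3659

2.3659


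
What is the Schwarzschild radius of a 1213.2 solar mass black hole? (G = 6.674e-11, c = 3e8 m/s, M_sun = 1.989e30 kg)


M = 1213.2 * 1.989e30 kg = 2.4130548e+33 kg. rs = 2GM/c^2 = 2 * 6.674e-11 * 2.4130548e+33 / (3e8)^2 = 3.579e+06

3.579e+06 m


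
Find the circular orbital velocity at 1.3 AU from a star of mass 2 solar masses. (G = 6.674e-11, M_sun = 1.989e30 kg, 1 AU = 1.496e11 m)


v = sqrt(GM/r) = sqrt(6.674e-11 * 3.978e+30 / 1.945e+11) = 36947.7518

36947.7518 m/s


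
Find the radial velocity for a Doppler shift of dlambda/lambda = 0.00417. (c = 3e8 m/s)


v = (dlambda/lambda) * c = 0.00417 * 3e8 = 1.251e+06

1.251e+06 m/s


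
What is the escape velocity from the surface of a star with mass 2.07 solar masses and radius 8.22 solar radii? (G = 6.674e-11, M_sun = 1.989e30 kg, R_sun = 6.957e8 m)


M = 2.07 * 1.989e30 kg = 4.11723e+30 kg; R = 8.22 * 6.957e8 m = 5.718654e+09 m. v_esc = sqrt(2GM/R) = sqrt(2 * 6.674e-11 * 4.11723e+30 / 5.718654e+09) = 310001.4697

310001.4697 m/s


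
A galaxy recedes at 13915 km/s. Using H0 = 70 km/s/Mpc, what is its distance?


d = v / H0 = 13915 / 70 = 198.7857

198.7857 Mpc


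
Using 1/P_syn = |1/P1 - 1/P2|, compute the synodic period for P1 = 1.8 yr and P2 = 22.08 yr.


1/P_syn = |1/P1 - 1/P2| = |1/1.8 - 1/22.08| => P_syn = 1.9598

1.9598 years


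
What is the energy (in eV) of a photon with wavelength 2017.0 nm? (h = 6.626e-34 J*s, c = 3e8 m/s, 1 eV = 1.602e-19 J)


E = hc/lambda = 6.626e-34 * 3e8 / 2.017e-06 = 9.855e-20 J = 0.6152 eV

0.6152 eV


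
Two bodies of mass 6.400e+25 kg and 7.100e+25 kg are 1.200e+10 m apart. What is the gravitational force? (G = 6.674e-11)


F = G*m1*m2/r^2 = 6.674e-11 * 6.400e+25 * 7.100e+25 / (1.200e+10)^2 = 6.674e-11 * 4.544e+51 / 1.440e+20 = 2.106e+21

2.106e+21 N


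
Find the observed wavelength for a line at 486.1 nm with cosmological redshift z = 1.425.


lam_obs = lam_emit * (1 + z) = 486.1 * (1 + 1.425) = 1178.7925

1178.7925 nm


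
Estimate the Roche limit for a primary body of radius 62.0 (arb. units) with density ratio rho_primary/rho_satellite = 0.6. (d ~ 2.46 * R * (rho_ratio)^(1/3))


d_Roche = 2.46 * 62.0 * 0.6^(1/3) = 128.6404

128.6404


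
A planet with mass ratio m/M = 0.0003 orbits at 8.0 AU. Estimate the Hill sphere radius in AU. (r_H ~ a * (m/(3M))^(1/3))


r_H = a * (m/3M)^(1/3) = 8.0 * (0.0003/3)^(1/3) = 0.3713

0.3713 AU


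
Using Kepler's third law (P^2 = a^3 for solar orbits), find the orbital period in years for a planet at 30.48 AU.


P = a^(3/2) = 30.48^1.5 = 168.2761

168.2761 years


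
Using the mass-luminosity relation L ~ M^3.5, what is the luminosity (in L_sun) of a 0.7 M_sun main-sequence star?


L/L_sun = (M/M_sun)^3.5 = 0.7^3.5 = 0.287

0.287 L_sun


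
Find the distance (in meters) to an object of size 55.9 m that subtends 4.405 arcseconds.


D = size / theta_rad, theta_rad = 4.405 * pi/(180*3600) = 2.136e-05, D = 2.618e+06

2.618e+06 m


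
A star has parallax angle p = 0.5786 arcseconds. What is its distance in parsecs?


d = 1/p = 1/0.5786 = 1.7283

1.7283 pc


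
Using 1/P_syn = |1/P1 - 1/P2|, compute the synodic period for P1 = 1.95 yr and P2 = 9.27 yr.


1/P_syn = |1/P1 - 1/P2| = |1/1.95 - 1/9.27| => P_syn = 2.4695

2.4695 years


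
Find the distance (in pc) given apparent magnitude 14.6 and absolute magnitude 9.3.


d = 10^((m - M + 5)/5) = 10^((14.6 - 9.3 + 5)/5) = 114.8154

114.8154 pc


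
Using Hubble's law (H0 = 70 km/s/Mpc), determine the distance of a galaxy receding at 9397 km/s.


d = v / H0 = 9397 / 70 = 134.2429

134.2429 Mpc


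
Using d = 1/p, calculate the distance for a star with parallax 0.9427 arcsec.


d = 1/p = 1/0.9427 = 1.0608

1.0608 pc


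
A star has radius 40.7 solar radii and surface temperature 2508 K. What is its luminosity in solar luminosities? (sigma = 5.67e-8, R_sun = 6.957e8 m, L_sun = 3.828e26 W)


R = 40.7 * 6.957e8 m = 2.831499e+10 m. L = 4*pi*R^2*sigma*T^4 = 4*pi*(2.831499e+10)^2 * 5.67e-8 * 2508^4 = 2.260142785e+28 W. L/L_sun = 2.260142785e+28 / 3.828e26 = 59.0424

59.0424 L_sun


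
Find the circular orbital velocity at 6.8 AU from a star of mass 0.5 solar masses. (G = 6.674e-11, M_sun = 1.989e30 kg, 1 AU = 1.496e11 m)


v = sqrt(GM/r) = sqrt(6.674e-11 * 9.945e+29 / 1.017e+12) = 8077.4679

8077.4679 m/s


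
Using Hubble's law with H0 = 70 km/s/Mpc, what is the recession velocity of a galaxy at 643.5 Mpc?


v = H0 * d = 70 * 643.5 = 45045.0

45045.0 km/s


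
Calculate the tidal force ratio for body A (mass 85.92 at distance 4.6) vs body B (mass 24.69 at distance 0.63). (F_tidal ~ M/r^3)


Ratio = (M1/r1^3) / (M2/r2^3) = (85.92/4.6^3) / (24.69/0.63^3) = 0.0089

0.0089


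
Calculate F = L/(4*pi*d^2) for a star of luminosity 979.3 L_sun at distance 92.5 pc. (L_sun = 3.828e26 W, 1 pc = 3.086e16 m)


F = L / (4*pi*d^2) = 3.749e+29 / (4*pi*(2.855e+18)^2) = 3.661e-09

3.661e-09 W/m^2


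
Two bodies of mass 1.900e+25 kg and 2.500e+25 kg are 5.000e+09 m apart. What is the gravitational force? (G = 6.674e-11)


F = G*m1*m2/r^2 = 6.674e-11 * 1.900e+25 * 2.500e+25 / (5.000e+09)^2 = 6.674e-11 * 4.750e+50 / 2.500e+19 = 1.268e+21

1.268e+21 N


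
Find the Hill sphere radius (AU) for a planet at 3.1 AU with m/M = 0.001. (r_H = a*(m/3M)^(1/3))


r_H = a * (m/3M)^(1/3) = 3.1 * (0.001/3)^(1/3) = 0.2149

0.2149 AU


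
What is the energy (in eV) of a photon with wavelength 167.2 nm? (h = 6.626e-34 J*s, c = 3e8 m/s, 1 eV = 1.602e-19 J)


E = hc/lambda = 6.626e-34 * 3e8 / 1.672e-07 = 1.189e-18 J = 7.4212 eV

7.4212 eV


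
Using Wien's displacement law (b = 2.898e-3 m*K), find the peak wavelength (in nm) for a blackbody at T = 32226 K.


lam_max = b / T = 2.898e-3 / 32226 = 8.993e-08 m = 89.9274 nm

89.9274 nm


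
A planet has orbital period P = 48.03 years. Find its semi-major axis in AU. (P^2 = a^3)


a = P^(2/3) = 48.03^(2/3) = 13.2132

13.2132 AU


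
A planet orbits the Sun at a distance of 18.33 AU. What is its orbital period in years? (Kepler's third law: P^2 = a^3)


P = a^(3/2) = 18.33^1.5 = 78.4772

78.4772 years


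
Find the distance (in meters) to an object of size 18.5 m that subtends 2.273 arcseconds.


D = size / theta_rad, theta_rad = 2.273 * pi/(180*3600) = 1.102e-05, D = 1.679e+06

1.679e+06 m


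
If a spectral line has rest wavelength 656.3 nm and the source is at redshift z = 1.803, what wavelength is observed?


lam_obs = lam_emit * (1 + z) = 656.3 * (1 + 1.803) = 1839.6089

1839.6089 nm


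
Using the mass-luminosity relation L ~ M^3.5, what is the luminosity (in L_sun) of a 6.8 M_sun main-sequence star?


L/L_sun = (M/M_sun)^3.5 = 6.8^3.5 = 819.9383

819.9383 L_sun


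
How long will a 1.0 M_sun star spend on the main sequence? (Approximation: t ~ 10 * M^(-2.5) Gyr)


t = 10 * M^(-2.5) = 10 * 1.0^(-2.5) = 10.0

10.0 Gyr


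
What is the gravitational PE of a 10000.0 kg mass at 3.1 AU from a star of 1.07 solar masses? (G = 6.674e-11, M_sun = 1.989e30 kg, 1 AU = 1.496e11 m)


M = 1.07 * 1.989e30 kg = 2.12823e+30 kg; r = 3.1 AU * 1.496e11 m/AU = 4.6376e+11 m. U = -GM*m/r = -(6.674e-11 * 2.12823e+30 * 10000.0) / 4.6376e+11 = -3.063e+12

-3.063e+12 J


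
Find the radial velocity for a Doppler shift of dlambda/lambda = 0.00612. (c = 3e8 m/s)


v = (dlambda/lambda) * c = 0.00612 * 3e8 = 1.836e+06

1.836e+06 m/s


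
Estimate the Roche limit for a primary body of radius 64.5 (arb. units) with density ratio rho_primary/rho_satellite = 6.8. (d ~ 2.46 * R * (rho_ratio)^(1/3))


d_Roche = 2.46 * 64.5 * 6.8^(1/3) = 300.6061

300.6061


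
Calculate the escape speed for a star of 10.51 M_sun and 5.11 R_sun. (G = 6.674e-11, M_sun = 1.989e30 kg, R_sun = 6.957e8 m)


M = 10.51 * 1.989e30 kg = 2.090439e+31 kg; R = 5.11 * 6.957e8 m = 3.555027e+09 m. v_esc = sqrt(2GM/R) = sqrt(2 * 6.674e-11 * 2.090439e+31 / 3.555027e+09) = 885942.2162

885942.2162 m/s


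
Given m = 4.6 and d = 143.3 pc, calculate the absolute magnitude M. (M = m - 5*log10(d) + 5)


M = m - 5*log10(d) + 5 = 4.6 - 5*log10(143.3) + 5 = -1.1812

-1.1812


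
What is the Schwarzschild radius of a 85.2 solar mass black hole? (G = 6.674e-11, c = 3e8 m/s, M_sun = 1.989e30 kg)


M = 85.2 * 1.989e30 kg = 1.694628e+32 kg. rs = 2GM/c^2 = 2 * 6.674e-11 * 1.694628e+32 / (3e8)^2 = 251332.1616

251332.1616 m


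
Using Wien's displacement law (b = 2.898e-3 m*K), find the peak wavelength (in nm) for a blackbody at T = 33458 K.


lam_max = b / T = 2.898e-3 / 33458 = 8.662e-08 m = 86.6161 nm

86.6161 nm


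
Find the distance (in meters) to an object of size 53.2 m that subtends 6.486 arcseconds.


D = size / theta_rad, theta_rad = 6.486 * pi/(180*3600) = 3.145e-05, D = 1.692e+06

1.692e+06 m


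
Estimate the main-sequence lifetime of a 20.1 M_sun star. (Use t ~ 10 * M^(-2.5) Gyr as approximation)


t = 10 * M^(-2.5) = 10 * 20.1^(-2.5) = 0.0055

0.0055 Gyr


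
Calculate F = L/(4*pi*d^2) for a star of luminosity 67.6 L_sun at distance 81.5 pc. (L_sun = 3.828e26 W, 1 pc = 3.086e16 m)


F = L / (4*pi*d^2) = 2.588e+28 / (4*pi*(2.515e+18)^2) = 3.255e-10

3.255e-10 W/m^2


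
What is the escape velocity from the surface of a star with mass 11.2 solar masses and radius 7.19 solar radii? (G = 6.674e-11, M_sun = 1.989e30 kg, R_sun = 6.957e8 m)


M = 11.2 * 1.989e30 kg = 2.22768e+31 kg; R = 7.19 * 6.957e8 m = 5.002083e+09 m. v_esc = sqrt(2GM/R) = sqrt(2 * 6.674e-11 * 2.22768e+31 / 5.002083e+09) = 771008.303

771008.303 m/s


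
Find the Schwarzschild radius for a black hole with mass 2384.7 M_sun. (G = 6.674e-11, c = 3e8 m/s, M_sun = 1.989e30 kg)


M = 2384.7 * 1.989e30 kg = 4.7431683e+33 kg. rs = 2GM/c^2 = 2 * 6.674e-11 * 4.7431683e+33 / (3e8)^2 = 7.035e+06

7.035e+06 m


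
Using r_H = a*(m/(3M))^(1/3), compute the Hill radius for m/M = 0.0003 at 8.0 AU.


r_H = a * (m/3M)^(1/3) = 8.0 * (0.0003/3)^(1/3) = 0.3713

0.3713 AU


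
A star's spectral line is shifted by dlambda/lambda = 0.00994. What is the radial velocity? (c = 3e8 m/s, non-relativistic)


v = (dlambda/lambda) * c = 0.00994 * 3e8 = 2.982e+06

2.982e+06 m/s


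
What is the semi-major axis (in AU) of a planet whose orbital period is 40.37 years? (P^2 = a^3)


a = P^(2/3) = 40.37^(2/3) = 11.7681

11.7681 AU


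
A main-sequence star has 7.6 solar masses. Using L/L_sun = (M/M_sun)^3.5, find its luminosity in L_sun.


L/L_sun = (M/M_sun)^3.5 = 7.6^3.5 = 1210.1733

1210.1733 L_sun


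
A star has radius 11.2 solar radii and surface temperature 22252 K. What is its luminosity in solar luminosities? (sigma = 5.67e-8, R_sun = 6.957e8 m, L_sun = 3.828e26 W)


R = 11.2 * 6.957e8 m = 7.79184e+09 m. L = 4*pi*R^2*sigma*T^4 = 4*pi*(7.79184e+09)^2 * 5.67e-8 * 22252^4 = 1.060594035e+31 W. L/L_sun = 1.060594035e+31 / 3.828e26 = 27706.2182

27706.2182 L_sun


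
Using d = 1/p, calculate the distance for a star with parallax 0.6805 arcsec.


d = 1/p = 1/0.6805 = 1.4695

1.4695 pc


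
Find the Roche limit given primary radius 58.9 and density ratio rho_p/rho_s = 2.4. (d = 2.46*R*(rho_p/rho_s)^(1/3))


d_Roche = 2.46 * 58.9 * 2.4^(1/3) = 193.9936

193.9936


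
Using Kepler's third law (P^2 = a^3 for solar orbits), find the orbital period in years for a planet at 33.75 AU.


P = a^(3/2) = 33.75^1.5 = 196.0698

196.0698 years


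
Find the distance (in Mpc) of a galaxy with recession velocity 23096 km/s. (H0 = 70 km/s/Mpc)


d = v / H0 = 23096 / 70 = 329.9429

329.9429 Mpc


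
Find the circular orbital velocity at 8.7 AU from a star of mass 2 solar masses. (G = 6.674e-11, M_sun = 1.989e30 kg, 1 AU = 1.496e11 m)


v = sqrt(GM/r) = sqrt(6.674e-11 * 3.978e+30 / 1.302e+12) = 14282.363

14282.363 m/s


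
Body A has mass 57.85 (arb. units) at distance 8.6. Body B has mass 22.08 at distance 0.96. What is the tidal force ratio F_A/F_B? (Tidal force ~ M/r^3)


Ratio = (M1/r1^3) / (M2/r2^3) = (57.85/8.6^3) / (22.08/0.96^3) = 0.0036

0.0036


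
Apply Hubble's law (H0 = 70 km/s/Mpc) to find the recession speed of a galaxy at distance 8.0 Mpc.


v = H0 * d = 70 * 8.0 = 560.0

560.0 km/s


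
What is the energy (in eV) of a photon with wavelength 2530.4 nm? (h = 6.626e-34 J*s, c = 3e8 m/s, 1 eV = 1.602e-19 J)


E = hc/lambda = 6.626e-34 * 3e8 / 2.530e-06 = 7.856e-20 J = 0.4904 eV

0.4904 eV


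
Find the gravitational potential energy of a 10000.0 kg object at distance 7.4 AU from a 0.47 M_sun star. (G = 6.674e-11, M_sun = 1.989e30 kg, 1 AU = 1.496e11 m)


M = 0.47 * 1.989e30 kg = 9.3483e+29 kg; r = 7.4 AU * 1.496e11 m/AU = 1.10704e+12 m. U = -GM*m/r = -(6.674e-11 * 9.3483e+29 * 10000.0) / 1.10704e+12 = -5.636e+11

-5.636e+11 J


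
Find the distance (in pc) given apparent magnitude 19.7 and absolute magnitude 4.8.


d = 10^((m - M + 5)/5) = 10^((19.7 - 4.8 + 5)/5) = 9549.9259

9549.9259 pc


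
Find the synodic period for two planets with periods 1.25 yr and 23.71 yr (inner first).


1/P_syn = |1/P1 - 1/P2| = |1/1.25 - 1/23.71| => P_syn = 1.3196

1.3196 years


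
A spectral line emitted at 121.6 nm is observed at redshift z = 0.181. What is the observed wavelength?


lam_obs = lam_emit * (1 + z) = 121.6 * (1 + 0.181) = 143.6096

143.6096 nm


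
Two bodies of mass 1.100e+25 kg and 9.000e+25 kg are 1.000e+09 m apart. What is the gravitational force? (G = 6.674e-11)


F = G*m1*m2/r^2 = 6.674e-11 * 1.100e+25 * 9.000e+25 / (1.000e+09)^2 = 6.674e-11 * 9.900e+50 / 1.000e+18 = 6.607e+22

6.607e+22 N


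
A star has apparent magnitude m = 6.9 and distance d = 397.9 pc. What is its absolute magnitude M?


M = m - 5*log10(d) + 5 = 6.9 - 5*log10(397.9) + 5 = -1.0989

-1.0989


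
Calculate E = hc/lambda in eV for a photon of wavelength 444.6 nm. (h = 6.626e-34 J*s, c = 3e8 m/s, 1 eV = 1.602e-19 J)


E = hc/lambda = 6.626e-34 * 3e8 / 4.446e-07 = 4.471e-19 J = 2.7909 eV

2.7909 eV


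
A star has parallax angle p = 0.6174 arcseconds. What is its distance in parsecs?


d = 1/p = 1/0.6174 = 1.6197

1.6197 pc


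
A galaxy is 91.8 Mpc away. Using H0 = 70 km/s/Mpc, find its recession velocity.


v = H0 * d = 70 * 91.8 = 6426.0

6426.0 km/s


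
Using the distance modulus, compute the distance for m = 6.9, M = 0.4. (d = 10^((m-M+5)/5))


d = 10^((m - M + 5)/5) = 10^((6.9 - 0.4 + 5)/5) = 199.5262

199.5262 pc


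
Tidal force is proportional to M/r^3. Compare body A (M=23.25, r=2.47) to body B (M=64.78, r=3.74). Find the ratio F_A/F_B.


Ratio = (M1/r1^3) / (M2/r2^3) = (23.25/2.47^3) / (64.78/3.74^3) = 1.246

1.246


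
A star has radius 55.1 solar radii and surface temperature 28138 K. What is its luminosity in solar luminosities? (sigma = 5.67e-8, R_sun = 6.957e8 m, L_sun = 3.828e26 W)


R = 55.1 * 6.957e8 m = 3.833307e+10 m. L = 4*pi*R^2*sigma*T^4 = 4*pi*(3.833307e+10)^2 * 5.67e-8 * 28138^4 = 6.563160555e+32 W. L/L_sun = 6.563160555e+32 / 3.828e26 = 1.715e+06

1.715e+06 L_sun


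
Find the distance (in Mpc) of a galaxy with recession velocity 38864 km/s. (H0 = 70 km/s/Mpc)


d = v / H0 = 38864 / 70 = 555.2

555.2 Mpc


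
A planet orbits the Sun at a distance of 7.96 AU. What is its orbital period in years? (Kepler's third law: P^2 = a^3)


P = a^(3/2) = 7.96^1.5 = 22.4579

22.4579 years


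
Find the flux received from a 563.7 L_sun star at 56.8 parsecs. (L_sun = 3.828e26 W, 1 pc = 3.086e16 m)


F = L / (4*pi*d^2) = 2.158e+29 / (4*pi*(1.753e+18)^2) = 5.589e-09

5.589e-09 W/m^2


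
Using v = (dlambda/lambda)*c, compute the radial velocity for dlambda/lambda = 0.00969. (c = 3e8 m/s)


v = (dlambda/lambda) * c = 0.00969 * 3e8 = 2.907e+06

2.907e+06 m/s


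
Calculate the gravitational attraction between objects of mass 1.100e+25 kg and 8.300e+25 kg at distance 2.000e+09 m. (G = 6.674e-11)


F = G*m1*m2/r^2 = 6.674e-11 * 1.100e+25 * 8.300e+25 / (2.000e+09)^2 = 6.674e-11 * 9.130e+50 / 4.000e+18 = 1.523e+22

1.523e+22 N


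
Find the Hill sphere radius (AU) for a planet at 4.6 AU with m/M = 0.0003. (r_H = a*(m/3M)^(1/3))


r_H = a * (m/3M)^(1/3) = 4.6 * (0.0003/3)^(1/3) = 0.2135

0.2135 AU


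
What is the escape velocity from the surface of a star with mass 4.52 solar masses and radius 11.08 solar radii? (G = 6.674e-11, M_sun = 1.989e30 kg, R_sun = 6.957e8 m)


M = 4.52 * 1.989e30 kg = 8.99028e+30 kg; R = 11.08 * 6.957e8 m = 7.708356e+09 m. v_esc = sqrt(2GM/R) = sqrt(2 * 6.674e-11 * 8.99028e+30 / 7.708356e+09) = 394560.7006

394560.7006 m/s


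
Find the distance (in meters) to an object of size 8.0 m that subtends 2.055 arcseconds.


D = size / theta_rad, theta_rad = 2.055 * pi/(180*3600) = 9.963e-06, D = 802977.3479

802977.3479 m


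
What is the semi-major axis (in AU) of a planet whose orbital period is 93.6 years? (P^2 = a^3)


a = P^(2/3) = 93.6^(2/3) = 20.615

20.615 AU


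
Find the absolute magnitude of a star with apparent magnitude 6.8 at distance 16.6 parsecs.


M = m - 5*log10(d) + 5 = 6.8 - 5*log10(16.6) + 5 = 5.6995

5.6995


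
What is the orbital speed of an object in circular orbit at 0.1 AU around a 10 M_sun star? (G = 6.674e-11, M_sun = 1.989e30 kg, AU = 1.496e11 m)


v = sqrt(GM/r) = sqrt(6.674e-11 * 1.989e+31 / 1.496e+10) = 297882.2983

297882.2983 m/s


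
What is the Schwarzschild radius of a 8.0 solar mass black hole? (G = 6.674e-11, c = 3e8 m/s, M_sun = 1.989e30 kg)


M = 8.0 * 1.989e30 kg = 1.5912e+31 kg. rs = 2GM/c^2 = 2 * 6.674e-11 * 1.5912e+31 / (3e8)^2 = 23599.264

23599.264 m


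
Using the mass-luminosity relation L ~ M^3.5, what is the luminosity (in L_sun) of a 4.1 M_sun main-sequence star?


L/L_sun = (M/M_sun)^3.5 = 4.1^3.5 = 139.5544

139.5544 L_sun


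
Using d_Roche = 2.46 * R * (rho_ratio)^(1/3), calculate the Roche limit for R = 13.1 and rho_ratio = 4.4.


d_Roche = 2.46 * 13.1 * 4.4^(1/3) = 52.8069

52.8069


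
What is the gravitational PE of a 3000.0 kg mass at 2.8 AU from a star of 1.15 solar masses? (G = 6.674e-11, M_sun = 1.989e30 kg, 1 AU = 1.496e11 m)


M = 1.15 * 1.989e30 kg = 2.28735e+30 kg; r = 2.8 AU * 1.496e11 m/AU = 4.1888e+11 m. U = -GM*m/r = -(6.674e-11 * 2.28735e+30 * 3000.0) / 4.1888e+11 = -1.093e+12

-1.093e+12 J


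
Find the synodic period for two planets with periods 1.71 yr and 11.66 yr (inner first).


1/P_syn = |1/P1 - 1/P2| = |1/1.71 - 1/11.66| => P_syn = 2.0039

2.0039 years


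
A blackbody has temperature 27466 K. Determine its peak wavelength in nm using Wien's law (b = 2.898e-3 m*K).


lam_max = b / T = 2.898e-3 / 27466 = 1.055e-07 m = 105.5123 nm

105.5123 nm


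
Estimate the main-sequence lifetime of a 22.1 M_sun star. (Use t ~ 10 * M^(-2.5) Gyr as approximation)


t = 10 * M^(-2.5) = 10 * 22.1^(-2.5) = 0.0044

0.0044 Gyr


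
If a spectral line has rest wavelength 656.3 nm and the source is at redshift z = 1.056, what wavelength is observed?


lam_obs = lam_emit * (1 + z) = 656.3 * (1 + 1.056) = 1349.3528

1349.3528 nm


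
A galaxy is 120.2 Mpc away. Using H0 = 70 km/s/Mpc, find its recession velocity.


v = H0 * d = 70 * 120.2 = 8414.0

8414.0 km/s


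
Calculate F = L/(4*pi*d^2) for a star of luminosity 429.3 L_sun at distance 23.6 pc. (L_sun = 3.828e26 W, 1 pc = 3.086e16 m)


F = L / (4*pi*d^2) = 1.643e+29 / (4*pi*(7.283e+17)^2) = 2.466e-08

2.466e-08 W/m^2


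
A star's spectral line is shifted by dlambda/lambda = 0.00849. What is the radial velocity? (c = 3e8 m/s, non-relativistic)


v = (dlambda/lambda) * c = 0.00849 * 3e8 = 2.547e+06

2.547e+06 m/s


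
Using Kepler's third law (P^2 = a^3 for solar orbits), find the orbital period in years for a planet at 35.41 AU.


P = a^(3/2) = 35.41^1.5 = 210.7118

210.7118 years


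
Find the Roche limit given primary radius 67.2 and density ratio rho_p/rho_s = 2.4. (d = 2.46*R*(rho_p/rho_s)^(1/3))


d_Roche = 2.46 * 67.2 * 2.4^(1/3) = 221.3306

221.3306


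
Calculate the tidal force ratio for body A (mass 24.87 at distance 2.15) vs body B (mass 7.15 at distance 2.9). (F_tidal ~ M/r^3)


Ratio = (M1/r1^3) / (M2/r2^3) = (24.87/2.15^3) / (7.15/2.9^3) = 8.5359

8.5359


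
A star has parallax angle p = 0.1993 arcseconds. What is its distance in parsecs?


d = 1/p = 1/0.1993 = 5.0176

5.0176 pc


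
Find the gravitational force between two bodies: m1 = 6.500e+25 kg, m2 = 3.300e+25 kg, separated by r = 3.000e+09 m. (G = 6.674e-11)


F = G*m1*m2/r^2 = 6.674e-11 * 6.500e+25 * 3.300e+25 / (3.000e+09)^2 = 6.674e-11 * 2.145e+51 / 9.000e+18 = 1.591e+22

1.591e+22 N


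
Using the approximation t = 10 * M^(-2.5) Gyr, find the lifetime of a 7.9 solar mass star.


t = 10 * M^(-2.5) = 10 * 7.9^(-2.5) = 0.057

0.057 Gyr


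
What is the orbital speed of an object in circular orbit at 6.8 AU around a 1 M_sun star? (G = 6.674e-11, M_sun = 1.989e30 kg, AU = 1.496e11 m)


v = sqrt(GM/r) = sqrt(6.674e-11 * 1.989e+30 / 1.017e+12) = 11423.2647

11423.2647 m/s


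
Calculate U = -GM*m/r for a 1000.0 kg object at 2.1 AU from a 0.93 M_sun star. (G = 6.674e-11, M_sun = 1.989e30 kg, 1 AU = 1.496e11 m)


M = 0.93 * 1.989e30 kg = 1.84977e+30 kg; r = 2.1 AU * 1.496e11 m/AU = 3.1416e+11 m. U = -GM*m/r = -(6.674e-11 * 1.84977e+30 * 1000.0) / 3.1416e+11 = -3.930e+11

-3.930e+11 J


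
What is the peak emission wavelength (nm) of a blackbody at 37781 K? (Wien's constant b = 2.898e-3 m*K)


lam_max = b / T = 2.898e-3 / 37781 = 7.671e-08 m = 76.7052 nm

76.7052 nm


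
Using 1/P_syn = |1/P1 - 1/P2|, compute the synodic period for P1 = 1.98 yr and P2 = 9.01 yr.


1/P_syn = |1/P1 - 1/P2| = |1/1.98 - 1/9.01| => P_syn = 2.5377

2.5377 years


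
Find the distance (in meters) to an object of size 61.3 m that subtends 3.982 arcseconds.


D = size / theta_rad, theta_rad = 3.982 * pi/(180*3600) = 1.931e-05, D = 3.175e+06

3.175e+06 m


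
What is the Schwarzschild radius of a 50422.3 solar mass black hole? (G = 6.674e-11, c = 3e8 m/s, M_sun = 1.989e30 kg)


M = 50422.3 * 1.989e30 kg = 1.002899547e+35 kg. rs = 2GM/c^2 = 2 * 6.674e-11 * 1.002899547e+35 / (3e8)^2 = 1.487e+08

1.487e+08 m


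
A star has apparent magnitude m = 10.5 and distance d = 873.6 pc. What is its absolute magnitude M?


M = m - 5*log10(d) + 5 = 10.5 - 5*log10(873.6) + 5 = 0.7934

0.7934


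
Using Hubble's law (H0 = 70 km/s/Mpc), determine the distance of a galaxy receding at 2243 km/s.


d = v / H0 = 2243 / 70 = 32.0429

32.0429 Mpc


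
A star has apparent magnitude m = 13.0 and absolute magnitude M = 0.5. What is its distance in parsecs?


d = 10^((m - M + 5)/5) = 10^((13.0 - 0.5 + 5)/5) = 3162.2777

3162.2777 pc


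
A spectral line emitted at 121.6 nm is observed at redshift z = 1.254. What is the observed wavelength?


lam_obs = lam_emit * (1 + z) = 121.6 * (1 + 1.254) = 274.0864

274.0864 nm


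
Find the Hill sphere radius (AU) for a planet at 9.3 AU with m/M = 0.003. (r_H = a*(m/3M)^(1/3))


r_H = a * (m/3M)^(1/3) = 9.3 * (0.003/3)^(1/3) = 0.93

0.93 AU


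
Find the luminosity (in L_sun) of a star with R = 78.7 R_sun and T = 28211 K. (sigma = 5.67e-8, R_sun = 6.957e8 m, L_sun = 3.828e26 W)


R = 78.7 * 6.957e8 m = 5.475159e+10 m. L = 4*pi*R^2*sigma*T^4 = 4*pi*(5.475159e+10)^2 * 5.67e-8 * 28211^4 = 1.352883245e+33 W. L/L_sun = 1.352883245e+33 / 3.828e26 = 3.534e+06

3.534e+06 L_sun


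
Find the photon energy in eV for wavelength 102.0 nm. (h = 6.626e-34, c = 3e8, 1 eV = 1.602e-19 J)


E = hc/lambda = 6.626e-34 * 3e8 / 1.020e-07 = 1.949e-18 J = 12.1649 eV

12.1649 eV


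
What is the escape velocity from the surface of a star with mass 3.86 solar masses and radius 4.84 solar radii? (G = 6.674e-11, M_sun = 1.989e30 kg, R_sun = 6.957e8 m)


M = 3.86 * 1.989e30 kg = 7.67754e+30 kg; R = 4.84 * 6.957e8 m = 3.367188e+09 m. v_esc = sqrt(2GM/R) = sqrt(2 * 6.674e-11 * 7.67754e+30 / 3.367188e+09) = 551677.7396

551677.7396 m/s


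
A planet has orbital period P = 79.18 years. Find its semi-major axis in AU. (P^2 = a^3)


a = P^(2/3) = 79.18^(2/3) = 18.4393

18.4393 AU


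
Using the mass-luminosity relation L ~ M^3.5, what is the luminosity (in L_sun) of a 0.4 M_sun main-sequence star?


L/L_sun = (M/M_sun)^3.5 = 0.4^3.5 = 0.0405

0.0405 L_sun


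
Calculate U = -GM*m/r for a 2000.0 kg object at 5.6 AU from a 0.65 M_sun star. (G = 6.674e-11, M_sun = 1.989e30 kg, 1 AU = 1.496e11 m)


M = 0.65 * 1.989e30 kg = 1.29285e+30 kg; r = 5.6 AU * 1.496e11 m/AU = 8.3776e+11 m. U = -GM*m/r = -(6.674e-11 * 1.29285e+30 * 2000.0) / 8.3776e+11 = -2.060e+11

-2.060e+11 J


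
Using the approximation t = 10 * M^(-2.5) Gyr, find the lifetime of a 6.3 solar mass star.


t = 10 * M^(-2.5) = 10 * 6.3^(-2.5) = 0.1004

0.1004 Gyr


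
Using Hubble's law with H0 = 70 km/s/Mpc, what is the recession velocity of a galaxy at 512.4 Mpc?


v = H0 * d = 70 * 512.4 = 35868.0

35868.0 km/s


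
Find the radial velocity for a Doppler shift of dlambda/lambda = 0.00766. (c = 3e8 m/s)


v = (dlambda/lambda) * c = 0.00766 * 3e8 = 2.298e+06

2.298e+06 m/s


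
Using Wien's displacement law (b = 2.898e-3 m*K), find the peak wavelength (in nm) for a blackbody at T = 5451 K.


lam_max = b / T = 2.898e-3 / 5451 = 5.316e-07 m = 531.6456 nm

531.6456 nm


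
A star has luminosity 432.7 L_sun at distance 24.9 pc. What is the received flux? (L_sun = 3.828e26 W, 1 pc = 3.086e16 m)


F = L / (4*pi*d^2) = 1.656e+29 / (4*pi*(7.684e+17)^2) = 2.232e-08

2.232e-08 W/m^2


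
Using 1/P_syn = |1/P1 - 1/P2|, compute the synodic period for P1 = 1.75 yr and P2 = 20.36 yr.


1/P_syn = |1/P1 - 1/P2| = |1/1.75 - 1/20.36| => P_syn = 1.9146

1.9146 years


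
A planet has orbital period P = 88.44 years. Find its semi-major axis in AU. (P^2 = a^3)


a = P^(2/3) = 88.44^(2/3) = 19.8502

19.8502 AU


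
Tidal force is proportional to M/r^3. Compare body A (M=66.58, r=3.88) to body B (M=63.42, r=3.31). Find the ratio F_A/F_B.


Ratio = (M1/r1^3) / (M2/r2^3) = (66.58/3.88^3) / (63.42/3.31^3) = 0.6518

0.6518


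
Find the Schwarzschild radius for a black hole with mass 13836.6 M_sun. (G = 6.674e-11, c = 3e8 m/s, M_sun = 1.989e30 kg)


M = 13836.6 * 1.989e30 kg = 2.75209974e+34 kg. rs = 2GM/c^2 = 2 * 6.674e-11 * 2.75209974e+34 / (3e8)^2 = 4.082e+07

4.082e+07 m


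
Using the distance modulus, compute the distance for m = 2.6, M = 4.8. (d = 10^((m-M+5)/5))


d = 10^((m - M + 5)/5) = 10^((2.6 - 4.8 + 5)/5) = 3.6308

3.6308 pc


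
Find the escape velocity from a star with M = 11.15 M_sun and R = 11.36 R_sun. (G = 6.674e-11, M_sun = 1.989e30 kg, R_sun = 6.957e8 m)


M = 11.15 * 1.989e30 kg = 2.217735e+31 kg; R = 11.36 * 6.957e8 m = 7.903152e+09 m. v_esc = sqrt(2GM/R) = sqrt(2 * 6.674e-11 * 2.217735e+31 / 7.903152e+09) = 612015.9729

612015.9729 m/s


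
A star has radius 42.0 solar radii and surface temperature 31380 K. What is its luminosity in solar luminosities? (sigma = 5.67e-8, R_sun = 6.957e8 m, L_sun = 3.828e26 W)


R = 42.0 * 6.957e8 m = 2.92194e+10 m. L = 4*pi*R^2*sigma*T^4 = 4*pi*(2.92194e+10)^2 * 5.67e-8 * 31380^4 = 5.898577195e+32 W. L/L_sun = 5.898577195e+32 / 3.828e26 = 1.541e+06

1.541e+06 L_sun


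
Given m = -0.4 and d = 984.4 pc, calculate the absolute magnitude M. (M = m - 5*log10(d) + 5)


M = m - 5*log10(d) + 5 = -0.4 - 5*log10(984.4) + 5 = -10.3659

-10.3659


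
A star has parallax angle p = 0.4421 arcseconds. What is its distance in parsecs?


d = 1/p = 1/0.4421 = 2.2619

2.2619 pc


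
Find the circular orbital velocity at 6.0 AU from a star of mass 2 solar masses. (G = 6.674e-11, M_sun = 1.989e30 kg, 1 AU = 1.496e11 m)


v = sqrt(GM/r) = sqrt(6.674e-11 * 3.978e+30 / 8.976e+11) = 17198.2425

17198.2425 m/s


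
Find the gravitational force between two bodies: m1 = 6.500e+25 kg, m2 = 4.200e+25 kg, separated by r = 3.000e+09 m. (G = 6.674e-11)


F = G*m1*m2/r^2 = 6.674e-11 * 6.500e+25 * 4.200e+25 / (3.000e+09)^2 = 6.674e-11 * 2.730e+51 / 9.000e+18 = 2.024e+22

2.024e+22 N


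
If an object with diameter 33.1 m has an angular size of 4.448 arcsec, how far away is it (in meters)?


D = size / theta_rad, theta_rad = 4.448 * pi/(180*3600) = 2.156e-05, D = 1.535e+06

1.535e+06 m


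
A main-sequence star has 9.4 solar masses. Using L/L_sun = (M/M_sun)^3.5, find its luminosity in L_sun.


L/L_sun = (M/M_sun)^3.5 = 9.4^3.5 = 2546.5223

2546.5223 L_sun


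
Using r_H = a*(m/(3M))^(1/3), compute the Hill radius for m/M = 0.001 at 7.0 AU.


r_H = a * (m/3M)^(1/3) = 7.0 * (0.001/3)^(1/3) = 0.4854

0.4854 AU


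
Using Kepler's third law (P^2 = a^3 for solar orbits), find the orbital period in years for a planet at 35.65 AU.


P = a^(3/2) = 35.65^1.5 = 212.8577

212.8577 years


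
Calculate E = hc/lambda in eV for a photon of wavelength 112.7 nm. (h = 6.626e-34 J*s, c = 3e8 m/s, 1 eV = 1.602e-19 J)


E = hc/lambda = 6.626e-34 * 3e8 / 1.127e-07 = 1.764e-18 J = 11.01 eV

11.01 eV


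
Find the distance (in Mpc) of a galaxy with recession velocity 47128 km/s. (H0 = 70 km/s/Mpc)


d = v / H0 = 47128 / 70 = 673.2571

673.2571 Mpc


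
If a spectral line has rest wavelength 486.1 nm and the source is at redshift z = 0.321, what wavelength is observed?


lam_obs = lam_emit * (1 + z) = 486.1 * (1 + 0.321) = 642.1381

642.1381 nm


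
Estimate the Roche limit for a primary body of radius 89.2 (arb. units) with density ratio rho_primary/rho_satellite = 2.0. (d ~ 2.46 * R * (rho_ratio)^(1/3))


d_Roche = 2.46 * 89.2 * 2.0^(1/3) = 276.467

276.467


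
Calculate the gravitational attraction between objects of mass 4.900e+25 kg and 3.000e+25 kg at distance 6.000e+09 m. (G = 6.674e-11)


F = G*m1*m2/r^2 = 6.674e-11 * 4.900e+25 * 3.000e+25 / (6.000e+09)^2 = 6.674e-11 * 1.470e+51 / 3.600e+19 = 2.725e+21

2.725e+21 N


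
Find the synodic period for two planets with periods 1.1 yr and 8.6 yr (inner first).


1/P_syn = |1/P1 - 1/P2| = |1/1.1 - 1/8.6| => P_syn = 1.2613

1.2613 years


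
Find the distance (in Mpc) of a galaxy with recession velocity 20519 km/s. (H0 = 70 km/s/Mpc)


d = v / H0 = 20519 / 70 = 293.1286

293.1286 Mpc


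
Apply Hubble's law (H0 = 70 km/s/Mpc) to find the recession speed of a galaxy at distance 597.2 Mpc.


v = H0 * d = 70 * 597.2 = 41804.0

41804.0 km/s


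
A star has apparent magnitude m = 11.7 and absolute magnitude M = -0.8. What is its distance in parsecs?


d = 10^((m - M + 5)/5) = 10^((11.7 - -0.8 + 5)/5) = 3162.2777

3162.2777 pc


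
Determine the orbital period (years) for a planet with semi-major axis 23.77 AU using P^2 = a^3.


P = a^(3/2) = 23.77^1.5 = 115.8894

115.8894 years


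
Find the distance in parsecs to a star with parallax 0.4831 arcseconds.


d = 1/p = 1/0.4831 = 2.07

2.07 pc


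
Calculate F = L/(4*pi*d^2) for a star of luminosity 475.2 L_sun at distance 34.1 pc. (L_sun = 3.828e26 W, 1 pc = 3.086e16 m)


F = L / (4*pi*d^2) = 1.819e+29 / (4*pi*(1.052e+18)^2) = 1.307e-08

1.307e-08 W/m^2


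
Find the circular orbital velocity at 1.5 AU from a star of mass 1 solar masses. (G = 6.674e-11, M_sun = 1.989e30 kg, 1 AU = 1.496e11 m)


v = sqrt(GM/r) = sqrt(6.674e-11 * 1.989e+30 / 2.244e+11) = 24321.9878

24321.9878 m/s


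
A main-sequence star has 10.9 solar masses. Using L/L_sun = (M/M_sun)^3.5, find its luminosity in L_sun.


L/L_sun = (M/M_sun)^3.5 = 10.9^3.5 = 4275.5574

4275.5574 L_sun


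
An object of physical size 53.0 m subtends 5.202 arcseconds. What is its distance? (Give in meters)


D = size / theta_rad, theta_rad = 5.202 * pi/(180*3600) = 2.522e-05, D = 2.102e+06

2.102e+06 m


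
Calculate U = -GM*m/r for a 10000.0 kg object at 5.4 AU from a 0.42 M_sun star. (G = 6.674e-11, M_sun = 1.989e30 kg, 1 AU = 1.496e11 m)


M = 0.42 * 1.989e30 kg = 8.3538e+29 kg; r = 5.4 AU * 1.496e11 m/AU = 8.0784e+11 m. U = -GM*m/r = -(6.674e-11 * 8.3538e+29 * 10000.0) / 8.0784e+11 = -6.902e+11

-6.902e+11 J


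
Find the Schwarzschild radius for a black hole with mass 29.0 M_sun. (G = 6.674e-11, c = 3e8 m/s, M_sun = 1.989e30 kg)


M = 29.0 * 1.989e30 kg = 5.7681e+31 kg. rs = 2GM/c^2 = 2 * 6.674e-11 * 5.7681e+31 / (3e8)^2 = 85547.332

85547.332 m


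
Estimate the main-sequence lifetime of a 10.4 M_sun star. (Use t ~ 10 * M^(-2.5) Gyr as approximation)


t = 10 * M^(-2.5) = 10 * 10.4^(-2.5) = 0.0287

0.0287 Gyr


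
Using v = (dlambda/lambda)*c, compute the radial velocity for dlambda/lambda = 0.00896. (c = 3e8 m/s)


v = (dlambda/lambda) * c = 0.00896 * 3e8 = 2.688e+06

2.688e+06 m/s


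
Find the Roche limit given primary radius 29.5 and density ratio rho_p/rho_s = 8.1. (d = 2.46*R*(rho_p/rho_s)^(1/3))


d_Roche = 2.46 * 29.5 * 8.1^(1/3) = 145.7422

145.7422


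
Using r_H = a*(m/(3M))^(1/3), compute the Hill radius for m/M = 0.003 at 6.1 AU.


r_H = a * (m/3M)^(1/3) = 6.1 * (0.003/3)^(1/3) = 0.61

0.61 AU


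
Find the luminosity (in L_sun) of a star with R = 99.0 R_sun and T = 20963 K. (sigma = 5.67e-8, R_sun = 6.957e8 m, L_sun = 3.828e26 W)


R = 99.0 * 6.957e8 m = 6.88743e+10 m. L = 4*pi*R^2*sigma*T^4 = 4*pi*(6.88743e+10)^2 * 5.67e-8 * 20963^4 = 6.527111869e+32 W. L/L_sun = 6.527111869e+32 / 3.828e26 = 1.705e+06

1.705e+06 L_sun


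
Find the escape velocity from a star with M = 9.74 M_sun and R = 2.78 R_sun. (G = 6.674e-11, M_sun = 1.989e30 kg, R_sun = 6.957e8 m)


M = 9.74 * 1.989e30 kg = 1.937286e+31 kg; R = 2.78 * 6.957e8 m = 1.934046e+09 m. v_esc = sqrt(2GM/R) = sqrt(2 * 6.674e-11 * 1.937286e+31 / 1.934046e+09) = 1.156e+06

1.156e+06 m/s


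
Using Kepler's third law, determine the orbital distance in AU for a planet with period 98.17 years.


a = P^(2/3) = 98.17^(2/3) = 21.2807

21.2807 AU


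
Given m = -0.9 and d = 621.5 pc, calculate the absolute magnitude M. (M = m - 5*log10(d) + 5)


M = m - 5*log10(d) + 5 = -0.9 - 5*log10(621.5) + 5 = -9.8672

-9.8672


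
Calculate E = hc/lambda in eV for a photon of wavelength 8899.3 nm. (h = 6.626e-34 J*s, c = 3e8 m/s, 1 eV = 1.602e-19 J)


E = hc/lambda = 6.626e-34 * 3e8 / 8.899e-06 = 2.234e-20 J = 0.1394 eV

0.1394 eV


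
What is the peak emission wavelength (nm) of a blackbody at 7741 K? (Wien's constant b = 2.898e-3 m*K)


lam_max = b / T = 2.898e-3 / 7741 = 3.744e-07 m = 374.3702 nm

374.3702 nm


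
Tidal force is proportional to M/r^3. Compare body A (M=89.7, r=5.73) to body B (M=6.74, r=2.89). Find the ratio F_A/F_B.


Ratio = (M1/r1^3) / (M2/r2^3) = (89.7/5.73^3) / (6.74/2.89^3) = 1.7075

1.7075


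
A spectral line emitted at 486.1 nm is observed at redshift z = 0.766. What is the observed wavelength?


lam_obs = lam_emit * (1 + z) = 486.1 * (1 + 0.766) = 858.4526

858.4526 nm


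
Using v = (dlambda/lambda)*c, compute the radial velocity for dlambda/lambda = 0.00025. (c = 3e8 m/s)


v = (dlambda/lambda) * c = 0.00025 * 3e8 = 75000.0

75000.0 m/s


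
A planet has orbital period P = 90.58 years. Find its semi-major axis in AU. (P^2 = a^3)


a = P^(2/3) = 90.58^(2/3) = 20.1692

20.1692 AU


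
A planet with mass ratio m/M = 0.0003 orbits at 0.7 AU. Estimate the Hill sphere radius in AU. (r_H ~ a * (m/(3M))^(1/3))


r_H = a * (m/3M)^(1/3) = 0.7 * (0.0003/3)^(1/3) = 0.0325

0.0325 AU


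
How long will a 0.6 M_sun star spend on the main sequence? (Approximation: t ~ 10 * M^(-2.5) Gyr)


t = 10 * M^(-2.5) = 10 * 0.6^(-2.5) = 35.861

35.861 Gyr


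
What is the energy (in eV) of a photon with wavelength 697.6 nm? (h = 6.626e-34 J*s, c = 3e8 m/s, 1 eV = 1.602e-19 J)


E = hc/lambda = 6.626e-34 * 3e8 / 6.976e-07 = 2.849e-19 J = 1.7787 eV

1.7787 eV


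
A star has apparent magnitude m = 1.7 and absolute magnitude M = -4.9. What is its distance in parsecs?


d = 10^((m - M + 5)/5) = 10^((1.7 - -4.9 + 5)/5) = 208.9296

208.9296 pc


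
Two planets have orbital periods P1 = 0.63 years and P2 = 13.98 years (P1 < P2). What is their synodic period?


1/P_syn = |1/P1 - 1/P2| = |1/0.63 - 1/13.98| => P_syn = 0.6597

0.6597 years


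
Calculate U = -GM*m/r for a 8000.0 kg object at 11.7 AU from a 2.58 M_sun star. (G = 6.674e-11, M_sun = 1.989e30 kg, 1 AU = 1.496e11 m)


M = 2.58 * 1.989e30 kg = 5.13162e+30 kg; r = 11.7 AU * 1.496e11 m/AU = 1.75032e+12 m. U = -GM*m/r = -(6.674e-11 * 5.13162e+30 * 8000.0) / 1.75032e+12 = -1.565e+12

-1.565e+12 J


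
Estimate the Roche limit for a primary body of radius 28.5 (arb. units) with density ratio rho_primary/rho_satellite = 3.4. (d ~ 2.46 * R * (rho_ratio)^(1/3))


d_Roche = 2.46 * 28.5 * 3.4^(1/3) = 105.424

105.424


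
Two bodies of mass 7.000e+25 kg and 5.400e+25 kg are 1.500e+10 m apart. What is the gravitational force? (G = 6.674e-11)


F = G*m1*m2/r^2 = 6.674e-11 * 7.000e+25 * 5.400e+25 / (1.500e+10)^2 = 6.674e-11 * 3.780e+51 / 2.250e+20 = 1.121e+21

1.121e+21 N


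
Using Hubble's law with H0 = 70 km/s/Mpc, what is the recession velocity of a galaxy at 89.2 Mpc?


v = H0 * d = 70 * 89.2 = 6244.0

6244.0 km/s


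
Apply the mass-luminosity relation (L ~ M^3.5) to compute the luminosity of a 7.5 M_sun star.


L/L_sun = (M/M_sun)^3.5 = 7.5^3.5 = 1155.3523

1155.3523 L_sun


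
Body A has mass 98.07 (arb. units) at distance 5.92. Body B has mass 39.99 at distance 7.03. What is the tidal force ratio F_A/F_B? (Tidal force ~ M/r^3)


Ratio = (M1/r1^3) / (M2/r2^3) = (98.07/5.92^3) / (39.99/7.03^3) = 4.1066

4.1066


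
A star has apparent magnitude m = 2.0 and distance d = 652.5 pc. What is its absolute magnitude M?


M = m - 5*log10(d) + 5 = 2.0 - 5*log10(652.5) + 5 = -7.0729

-7.0729
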